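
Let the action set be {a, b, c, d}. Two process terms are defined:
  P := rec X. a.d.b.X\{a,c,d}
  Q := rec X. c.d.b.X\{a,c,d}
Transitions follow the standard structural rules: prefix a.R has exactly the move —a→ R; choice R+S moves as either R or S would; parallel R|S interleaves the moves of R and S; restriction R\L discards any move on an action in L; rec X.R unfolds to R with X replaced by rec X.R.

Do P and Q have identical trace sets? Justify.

NO — witness ⟨a⟩

Reachable graph of P (4 states):
  p0 = rec X. a.d.b.X\{a,c,d} has moves =a=> p1
  p1 = d.b.(rec X. a.d.b.X\{a,c,d})\{a,c,d} has moves =d=> p2
  p2 = b.(rec X. a.d.b.X\{a,c,d})\{a,c,d} has moves =b=> p3
  p3 = (rec X. a.d.b.X\{a,c,d})\{a,c,d} has moves deadlocked
Reachable graph of Q (4 states):
  q0 = rec X. c.d.b.X\{a,c,d} has moves =c=> q1
  q1 = d.b.(rec X. c.d.b.X\{a,c,d})\{a,c,d} has moves =d=> q2
  q2 = b.(rec X. c.d.b.X\{a,c,d})\{a,c,d} has moves =b=> q3
  q3 = (rec X. c.d.b.X\{a,c,d})\{a,c,d} has moves deadlocked
Executing a from P (initial set {p0}):
  [1] a ⇒ {p1}
  ✓ P
Executing a from Q (initial set {q0}):
  [1] a ⇒ no successor for Q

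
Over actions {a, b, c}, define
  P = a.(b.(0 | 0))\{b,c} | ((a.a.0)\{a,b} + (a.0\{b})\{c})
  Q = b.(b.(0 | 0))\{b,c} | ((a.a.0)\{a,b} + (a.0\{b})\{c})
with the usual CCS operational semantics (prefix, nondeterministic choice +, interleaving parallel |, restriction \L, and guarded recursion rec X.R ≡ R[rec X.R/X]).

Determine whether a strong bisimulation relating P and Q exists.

P's transition system — 4 states:
  m0 = a.(b.(0 | 0))\{b,c} | ((a.a.0)\{a,b} + (a.0\{b})\{c}) | ··a··> m1, ··a··> m2
  m1 = (b.(0 | 0))\{b,c} | ((a.a.0)\{a,b} + (a.0\{b})\{c}) | ··a··> m3
  m2 = a.(b.(0 | 0))\{b,c} | 0\{b}\{c} | ··a··> m3
  m3 = (b.(0 | 0))\{b,c} | 0\{b}\{c} | ∅
Q's transition system — 4 states:
  n0 = b.(b.(0 | 0))\{b,c} | ((a.a.0)\{a,b} + (a.0\{b})\{c}) | ··a··> n1, ··b··> n2
  n1 = b.(b.(0 | 0))\{b,c} | 0\{b}\{c} | ··b··> n3
  n2 = (b.(0 | 0))\{b,c} | ((a.a.0)\{a,b} + (a.0\{b})\{c}) | ··a··> n3
  n3 = (b.(0 | 0))\{b,c} | 0\{b}\{c} | ∅
Coarsest stable partition (strong bisimilarity classes):
  B0 = {m0}
  B1 = {m1, m2, n2}
  B2 = {m3, n3}
  B3 = {n0}
  B4 = {n1}
m0 ∈ B0, n0 ∈ B3 → different blocks

not bisimilar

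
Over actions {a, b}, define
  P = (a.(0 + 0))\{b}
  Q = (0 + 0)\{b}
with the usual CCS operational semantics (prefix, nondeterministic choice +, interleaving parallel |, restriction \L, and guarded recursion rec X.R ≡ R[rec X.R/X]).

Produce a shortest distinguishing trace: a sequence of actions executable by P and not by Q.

Reachable graph of P (2 states):
  s0 = (a.(0 + 0))\{b} ⊢ -a-> s1
  s1 = (0 + 0)\{b} ⊢ ∅
Reachable graph of Q (1 states):
  t0 = (0 + 0)\{b} ⊢ ∅
Executing a from P (initial set {s0}):
  step 1 (a): {s1}
  P completes σ.
Executing a from Q (initial set {t0}):
  step 1 (a): ∅ (Q stuck)

a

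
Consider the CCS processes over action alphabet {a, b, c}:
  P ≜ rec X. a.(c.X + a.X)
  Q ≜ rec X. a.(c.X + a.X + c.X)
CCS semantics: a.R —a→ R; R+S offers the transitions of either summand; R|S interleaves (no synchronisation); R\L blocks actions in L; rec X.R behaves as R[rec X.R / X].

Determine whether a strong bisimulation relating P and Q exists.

P's transition system — 2 states:
  u0 = rec X. a.(c.X + a.X) | —a→ u1
  u1 = c.(rec X. a.(c.X + a.X)) + a.(rec X. a.(c.X + a.X)) | —a→ u0, —c→ u0
Q's transition system — 2 states:
  v0 = rec X. a.(c.X + a.X + c.X) | —a→ v1
  v1 = c.(rec X. a.(c.X + a.X + c.X)) + a.(rec X. a.(c.X + a.X + c.X)) + c.(rec X. a.(c.X + a.X + c.X)) | —a→ v0, —c→ v0
Partition-refinement fixed point:
  B0 = {u0, v0}
  B1 = {u1, v1}
u0 ∈ B0, v0 ∈ B0 → same block

YES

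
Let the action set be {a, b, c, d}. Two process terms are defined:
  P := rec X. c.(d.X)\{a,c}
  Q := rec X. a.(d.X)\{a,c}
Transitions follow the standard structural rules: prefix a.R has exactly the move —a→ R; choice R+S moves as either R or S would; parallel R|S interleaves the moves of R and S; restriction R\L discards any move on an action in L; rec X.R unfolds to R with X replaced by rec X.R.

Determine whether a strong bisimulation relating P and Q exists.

NO

Reachable graph of P (3 states):
  u0 = rec X. c.(d.X)\{a,c} :: =c=> u1
  u1 = (d.(rec X. c.(d.X)\{a,c}))\{a,c} :: =d=> u2
  u2 = (rec X. c.(d.X)\{a,c})\{a,c} :: (no moves)
Reachable graph of Q (3 states):
  v0 = rec X. a.(d.X)\{a,c} :: =a=> v1
  v1 = (d.(rec X. a.(d.X)\{a,c}))\{a,c} :: =d=> v2
  v2 = (rec X. a.(d.X)\{a,c})\{a,c} :: (no moves)
Coarsest stable partition (strong bisimilarity classes):
  B0 = {u0}
  B1 = {u1, v1}
  B2 = {u2, v2}
  B3 = {v0}
u0 ∈ B0, v0 ∈ B3 → different blocks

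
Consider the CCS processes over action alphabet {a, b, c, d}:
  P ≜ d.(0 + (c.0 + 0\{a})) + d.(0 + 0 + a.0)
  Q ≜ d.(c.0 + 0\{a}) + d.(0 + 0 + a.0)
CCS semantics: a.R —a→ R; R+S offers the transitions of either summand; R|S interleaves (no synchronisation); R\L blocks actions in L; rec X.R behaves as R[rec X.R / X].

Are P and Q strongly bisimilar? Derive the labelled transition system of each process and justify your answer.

YES

LTS(P): 4 reachable states
  u0 = d.(0 + (c.0 + 0\{a})) + d.(0 + 0 + a.0) | ··d··> u1, ··d··> u2
  u1 = 0 + (c.0 + 0\{a}) | ··c··> u3
  u2 = 0 + 0 + a.0 | ··a··> u3
  u3 = 0 | deadlocked
LTS(Q): 4 reachable states
  v0 = d.(c.0 + 0\{a}) + d.(0 + 0 + a.0) | ··d··> v1, ··d··> v2
  v1 = 0 + 0 + a.0 | ··a··> v3
  v2 = c.0 + 0\{a} | ··c··> v3
  v3 = 0 | deadlocked
Bisimilarity quotient blocks:
  B0 = {u0, v0}
  B1 = {u2, v1}
  B2 = {u3, v3}
  B3 = {u1, v2}
u0 ∈ B0, v0 ∈ B0 → same block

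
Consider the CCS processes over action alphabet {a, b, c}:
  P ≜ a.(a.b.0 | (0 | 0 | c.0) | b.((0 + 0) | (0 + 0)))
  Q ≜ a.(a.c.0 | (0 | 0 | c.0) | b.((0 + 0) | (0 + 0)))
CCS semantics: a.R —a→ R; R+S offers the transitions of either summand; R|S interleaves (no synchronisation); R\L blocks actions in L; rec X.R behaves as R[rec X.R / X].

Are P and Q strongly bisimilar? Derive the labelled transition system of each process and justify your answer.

not bisimilar

Reachable graph of P (13 states):
  p0 = a.(a.b.0 | (0 | 0 | c.0) | b.((0 + 0) | (0 + 0))) ⊢ =a=> p1
  p1 = a.b.0 | (0 | 0 | c.0) | b.((0 + 0) | (0 + 0)) ⊢ =a=> p2, =b=> p3, =c=> p4
  p2 = b.0 | (0 | 0 | c.0) | b.((0 + 0) | (0 + 0)) ⊢ =b=> p5, =b=> p6, =c=> p7
  p3 = a.b.0 | (0 | 0 | c.0) | ((0 + 0) | (0 + 0)) ⊢ =a=> p6, =c=> p8
  p4 = a.b.0 | (0 | 0 | 0) | b.((0 + 0) | (0 + 0)) ⊢ =a=> p7, =b=> p8
  p5 = 0 | (0 | 0 | c.0) | b.((0 + 0) | (0 + 0)) ⊢ =b=> p9, =c=> p10
  p6 = b.0 | (0 | 0 | c.0) | ((0 + 0) | (0 + 0)) ⊢ =b=> p9, =c=> p11
  p7 = b.0 | (0 | 0 | 0) | b.((0 + 0) | (0 + 0)) ⊢ =b=> p10, =b=> p11
  p8 = a.b.0 | (0 | 0 | 0) | ((0 + 0) | (0 + 0)) ⊢ =a=> p11
  p9 = 0 | (0 | 0 | c.0) | ((0 + 0) | (0 + 0)) ⊢ =c=> p12
  p10 = 0 | (0 | 0 | 0) | b.((0 + 0) | (0 + 0)) ⊢ =b=> p12
  p11 = b.0 | (0 | 0 | 0) | ((0 + 0) | (0 + 0)) ⊢ =b=> p12
  p12 = 0 | (0 | 0 | 0) | ((0 + 0) | (0 + 0)) ⊢ ·
Reachable graph of Q (13 states):
  q0 = a.(a.c.0 | (0 | 0 | c.0) | b.((0 + 0) | (0 + 0))) ⊢ =a=> q1
  q1 = a.c.0 | (0 | 0 | c.0) | b.((0 + 0) | (0 + 0)) ⊢ =a=> q2, =b=> q3, =c=> q4
  q2 = c.0 | (0 | 0 | c.0) | b.((0 + 0) | (0 + 0)) ⊢ =b=> q5, =c=> q6, =c=> q7
  q3 = a.c.0 | (0 | 0 | c.0) | ((0 + 0) | (0 + 0)) ⊢ =a=> q5, =c=> q8
  q4 = a.c.0 | (0 | 0 | 0) | b.((0 + 0) | (0 + 0)) ⊢ =a=> q7, =b=> q8
  q5 = c.0 | (0 | 0 | c.0) | ((0 + 0) | (0 + 0)) ⊢ =c=> q10, =c=> q9
  q6 = 0 | (0 | 0 | c.0) | b.((0 + 0) | (0 + 0)) ⊢ =b=> q9, =c=> q11
  q7 = c.0 | (0 | 0 | 0) | b.((0 + 0) | (0 + 0)) ⊢ =b=> q10, =c=> q11
  q8 = a.c.0 | (0 | 0 | 0) | ((0 + 0) | (0 + 0)) ⊢ =a=> q10
  q9 = 0 | (0 | 0 | c.0) | ((0 + 0) | (0 + 0)) ⊢ =c=> q12
  q10 = c.0 | (0 | 0 | 0) | ((0 + 0) | (0 + 0)) ⊢ =c=> q12
  q11 = 0 | (0 | 0 | 0) | b.((0 + 0) | (0 + 0)) ⊢ =b=> q12
  q12 = 0 | (0 | 0 | 0) | ((0 + 0) | (0 + 0)) ⊢ ·
Bisimilarity quotient blocks:
  B0 = {p0}
  B1 = {p1}
  B2 = {p2}
  B3 = {p5, p6, q6, q7}
  B4 = {p9, q10, q9}
  B5 = {p12, q12}
  B6 = {p10, p11, q11}
  B7 = {p7}
  B8 = {p3}
  B9 = {p8}
  B10 = {p4}
  B11 = {q0}
  B12 = {q1}
  B13 = {q2}
  B14 = {q5}
  B15 = {q4}
  B16 = {q8}
  B17 = {q3}
p0 ∈ B0, q0 ∈ B11 → different blocks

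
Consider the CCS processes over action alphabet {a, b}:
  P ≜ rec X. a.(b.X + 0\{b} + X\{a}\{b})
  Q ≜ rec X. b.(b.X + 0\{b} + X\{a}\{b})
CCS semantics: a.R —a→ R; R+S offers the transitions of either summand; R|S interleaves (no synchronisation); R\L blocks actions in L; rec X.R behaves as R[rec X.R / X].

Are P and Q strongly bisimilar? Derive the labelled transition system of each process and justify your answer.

NO

Reachable graph of P (2 states):
  s0 = rec X. a.(b.X + 0\{b} + X\{a}\{b}) ⊢ --a--▸ s1
  s1 = b.(rec X. a.(b.X + 0\{b} + X\{a}\{b})) + 0\{b} + (rec X. a.(b.X + 0\{b} + X\{a}\{b}))\{a}\{b} ⊢ --b--▸ s0
Reachable graph of Q (2 states):
  t0 = rec X. b.(b.X + 0\{b} + X\{a}\{b}) ⊢ --b--▸ t1
  t1 = b.(rec X. b.(b.X + 0\{b} + X\{a}\{b})) + 0\{b} + (rec X. b.(b.X + 0\{b} + X\{a}\{b}))\{a}\{b} ⊢ --b--▸ t0
Coarsest stable partition (strong bisimilarity classes):
  B0 = {s0}
  B1 = {s1}
  B2 = {t0, t1}
s0 ∈ B0, t0 ∈ B2 → different blocks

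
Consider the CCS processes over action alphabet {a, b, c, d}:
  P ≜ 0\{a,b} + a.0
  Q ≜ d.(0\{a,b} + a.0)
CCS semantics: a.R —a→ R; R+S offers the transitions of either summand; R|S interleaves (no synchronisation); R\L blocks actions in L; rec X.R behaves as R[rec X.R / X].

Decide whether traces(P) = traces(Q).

LTS(P): 2 reachable states
  s0 = 0\{a,b} + a.0 :: =a=> s1
  s1 = 0 :: deadlocked
LTS(Q): 3 reachable states
  t0 = d.(0\{a,b} + a.0) :: =d=> t1
  t1 = 0\{a,b} + a.0 :: =a=> t2
  t2 = 0 :: deadlocked
Trace ⟨a⟩ through P, begin at {s0}:
  step 1 (a): {s1}
  — P admits the full trace.
Trace ⟨a⟩ through Q, begin at {t0}:
  step 1 (a): ∅ (Q stuck)

NO — witness ⟨a⟩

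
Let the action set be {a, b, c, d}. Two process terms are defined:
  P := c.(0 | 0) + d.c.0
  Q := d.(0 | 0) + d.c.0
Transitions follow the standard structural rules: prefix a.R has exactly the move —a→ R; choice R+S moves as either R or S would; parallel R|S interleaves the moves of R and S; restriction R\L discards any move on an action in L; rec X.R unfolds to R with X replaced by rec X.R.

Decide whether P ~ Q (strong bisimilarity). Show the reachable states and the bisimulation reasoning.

NO

LTS(P): 4 reachable states
  u0 = c.(0 | 0) + d.c.0 ⊢ =c=> u1, =d=> u2
  u1 = 0 | 0 ⊢ (no moves)
  u2 = c.0 ⊢ =c=> u3
  u3 = 0 ⊢ (no moves)
LTS(Q): 4 reachable states
  v0 = d.(0 | 0) + d.c.0 ⊢ =d=> v1, =d=> v2
  v1 = 0 | 0 ⊢ (no moves)
  v2 = c.0 ⊢ =c=> v3
  v3 = 0 ⊢ (no moves)
Partition-refinement fixed point:
  B0 = {u0}
  B1 = {u2, v2}
  B2 = {u1, u3, v1, v3}
  B3 = {v0}
u0 ∈ B0, v0 ∈ B3 → different blocks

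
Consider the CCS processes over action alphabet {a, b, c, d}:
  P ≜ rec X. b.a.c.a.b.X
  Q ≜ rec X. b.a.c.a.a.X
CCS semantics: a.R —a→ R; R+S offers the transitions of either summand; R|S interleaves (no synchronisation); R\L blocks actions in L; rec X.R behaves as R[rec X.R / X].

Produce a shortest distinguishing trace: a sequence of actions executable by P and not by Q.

bacab

Reachable graph of P (5 states):
  m0 = rec X. b.a.c.a.b.X :: -b-> m1
  m1 = a.c.a.b.(rec X. b.a.c.a.b.X) :: -a-> m2
  m2 = c.a.b.(rec X. b.a.c.a.b.X) :: -c-> m3
  m3 = a.b.(rec X. b.a.c.a.b.X) :: -a-> m4
  m4 = b.(rec X. b.a.c.a.b.X) :: -b-> m0
Reachable graph of Q (5 states):
  n0 = rec X. b.a.c.a.a.X :: -b-> n1
  n1 = a.c.a.a.(rec X. b.a.c.a.a.X) :: -a-> n2
  n2 = c.a.a.(rec X. b.a.c.a.a.X) :: -c-> n3
  n3 = a.a.(rec X. b.a.c.a.a.X) :: -a-> n4
  n4 = a.(rec X. b.a.c.a.a.X) :: -a-> n0
Run σ = ⟨bacab⟩ on P: start {m0}
  step 1 (b): {m1}
  step 2 (a): {m2}
  step 3 (c): {m3}
  step 4 (a): {m4}
  step 5 (b): {m0}
  P completes σ.
Run σ = ⟨bacab⟩ on Q: start {n0}
  step 1 (b): {n1}
  step 2 (a): {n2}
  step 3 (c): {n3}
  step 4 (a): {n4}
  step 5 (b): ∅ (Q stuck)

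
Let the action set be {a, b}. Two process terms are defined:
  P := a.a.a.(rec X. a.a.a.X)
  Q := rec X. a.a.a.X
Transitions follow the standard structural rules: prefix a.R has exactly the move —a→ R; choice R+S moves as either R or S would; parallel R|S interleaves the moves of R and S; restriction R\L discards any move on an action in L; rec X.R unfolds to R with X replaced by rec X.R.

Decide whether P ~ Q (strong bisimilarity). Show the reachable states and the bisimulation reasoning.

LTS(P): 4 reachable states
  m0 = a.a.a.(rec X. a.a.a.X) → --a--▸ m1
  m1 = a.a.(rec X. a.a.a.X) → --a--▸ m2
  m2 = a.(rec X. a.a.a.X) → --a--▸ m3
  m3 = rec X. a.a.a.X → --a--▸ m1
LTS(Q): 3 reachable states
  n0 = rec X. a.a.a.X → --a--▸ n1
  n1 = a.a.(rec X. a.a.a.X) → --a--▸ n2
  n2 = a.(rec X. a.a.a.X) → --a--▸ n0
Bisimilarity quotient blocks:
  B0 = {m0, m1, m2, m3, n0, n1, n2}
m0 ∈ B0, n0 ∈ B0 → same block

bisimilar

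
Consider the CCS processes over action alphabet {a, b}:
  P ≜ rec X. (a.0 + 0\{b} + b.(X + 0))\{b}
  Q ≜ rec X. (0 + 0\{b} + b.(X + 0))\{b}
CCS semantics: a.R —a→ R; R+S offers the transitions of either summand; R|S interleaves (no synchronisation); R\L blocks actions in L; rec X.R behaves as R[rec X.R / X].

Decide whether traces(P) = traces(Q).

LTS(P): 2 reachable states
  u0 = rec X. (a.0 + 0\{b} + b.(X + 0))\{b} → —a→ u1
  u1 = 0\{b} → stopped
LTS(Q): 1 reachable states
  v0 = rec X. (0 + 0\{b} + b.(X + 0))\{b} → stopped
Trace ⟨a⟩ through P, begin at {u0}:
  [1] a ⇒ {u1}
  ✓ P
Trace ⟨a⟩ through Q, begin at {v0}:
  [1] a ⇒ ∅  — Q cannot continue

trace-distinct — witness ⟨a⟩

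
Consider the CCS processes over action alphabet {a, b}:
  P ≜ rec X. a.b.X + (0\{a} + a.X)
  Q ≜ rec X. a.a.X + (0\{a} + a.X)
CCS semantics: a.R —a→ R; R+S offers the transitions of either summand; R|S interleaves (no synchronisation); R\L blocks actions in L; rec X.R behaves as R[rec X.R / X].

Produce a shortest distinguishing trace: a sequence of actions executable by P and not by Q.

ab

P's transition system — 2 states:
  m0 = rec X. a.b.X + (0\{a} + a.X) has moves -a-> m0, -a-> m1
  m1 = b.(rec X. a.b.X + (0\{a} + a.X)) has moves -b-> m0
Q's transition system — 2 states:
  n0 = rec X. a.a.X + (0\{a} + a.X) has moves -a-> n0, -a-> n1
  n1 = a.(rec X. a.a.X + (0\{a} + a.X)) has moves -a-> n0
Executing ab from P (initial set {m0}):
  step 1 (a): {m0, m1}
  step 2 (b): {m0}
  — P admits the full trace.
Executing ab from Q (initial set {n0}):
  step 1 (a): {n0, n1}
  step 2 (b): ∅ (Q stuck)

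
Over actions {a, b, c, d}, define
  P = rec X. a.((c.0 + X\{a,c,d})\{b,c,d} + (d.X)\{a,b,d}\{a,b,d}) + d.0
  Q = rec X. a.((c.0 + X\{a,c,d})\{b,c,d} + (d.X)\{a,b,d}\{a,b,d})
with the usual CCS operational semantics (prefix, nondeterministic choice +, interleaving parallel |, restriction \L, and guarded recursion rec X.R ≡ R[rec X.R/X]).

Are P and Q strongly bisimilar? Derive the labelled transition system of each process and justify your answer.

P's transition system — 3 states:
  p0 = rec X. a.((c.0 + X\{a,c,d})\{b,c,d} + (d.X)\{a,b,d}\{a,b,d}) + d.0 ⊢ —a→ p1, —d→ p2
  p1 = (c.0 + (rec X. a.((c.0 + X\{a,c,d})\{b,c,d} + (d.X)\{a,b,d}\{a,b,d}) + d.0)\{a,c,d})\{b,c,d} + (d.(rec X. a.((c.0 + X\{a,c,d})\{b,c,d} + (d.X)\{a,b,d}\{a,b,d}) + d.0))\{a,b,d}\{a,b,d} ⊢ stopped
  p2 = 0 ⊢ stopped
Q's transition system — 2 states:
  q0 = rec X. a.((c.0 + X\{a,c,d})\{b,c,d} + (d.X)\{a,b,d}\{a,b,d}) ⊢ —a→ q1
  q1 = (c.0 + (rec X. a.((c.0 + X\{a,c,d})\{b,c,d} + (d.X)\{a,b,d}\{a,b,d}))\{a,c,d})\{b,c,d} + (d.(rec X. a.((c.0 + X\{a,c,d})\{b,c,d} + (d.X)\{a,b,d}\{a,b,d})))\{a,b,d}\{a,b,d} ⊢ stopped
Coarsest stable partition (strong bisimilarity classes):
  B0 = {p0}
  B1 = {p1, p2, q1}
  B2 = {q0}
p0 ∈ B0, q0 ∈ B2 → different blocks

NO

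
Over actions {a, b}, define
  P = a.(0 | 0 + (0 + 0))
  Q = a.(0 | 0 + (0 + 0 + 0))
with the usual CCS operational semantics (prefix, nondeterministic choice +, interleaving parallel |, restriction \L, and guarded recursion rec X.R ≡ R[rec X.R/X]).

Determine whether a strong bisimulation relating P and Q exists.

LTS(P): 2 reachable states
  p0 = a.(0 | 0 + (0 + 0)) has moves --a--▸ p1
  p1 = 0 | 0 + (0 + 0) has moves stopped
LTS(Q): 2 reachable states
  q0 = a.(0 | 0 + (0 + 0 + 0)) has moves --a--▸ q1
  q1 = 0 | 0 + (0 + 0 + 0) has moves stopped
Coarsest stable partition (strong bisimilarity classes):
  B0 = {p0, q0}
  B1 = {p1, q1}
p0 ∈ B0, q0 ∈ B0 → same block

bisimilar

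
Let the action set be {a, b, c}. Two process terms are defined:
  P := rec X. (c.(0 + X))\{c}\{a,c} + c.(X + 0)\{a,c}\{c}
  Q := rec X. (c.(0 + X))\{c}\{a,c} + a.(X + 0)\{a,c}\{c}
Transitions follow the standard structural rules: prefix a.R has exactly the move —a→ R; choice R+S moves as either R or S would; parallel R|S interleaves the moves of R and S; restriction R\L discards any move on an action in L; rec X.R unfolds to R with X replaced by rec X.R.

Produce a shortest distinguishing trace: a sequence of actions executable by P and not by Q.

LTS(P): 2 reachable states
  p0 = rec X. (c.(0 + X))\{c}\{a,c} + c.(X + 0)\{a,c}\{c} has moves ··c··> p1
  p1 = ((rec X. (c.(0 + X))\{c}\{a,c} + c.(X + 0)\{a,c}\{c}) + 0)\{a,c}\{c} has moves stopped
LTS(Q): 2 reachable states
  q0 = rec X. (c.(0 + X))\{c}\{a,c} + a.(X + 0)\{a,c}\{c} has moves ··a··> q1
  q1 = ((rec X. (c.(0 + X))\{c}\{a,c} + a.(X + 0)\{a,c}\{c}) + 0)\{a,c}\{c} has moves stopped
Trace ⟨c⟩ through P, begin at {p0}:
  [1] c ⇒ {p1}
  — P admits the full trace.
Trace ⟨c⟩ through Q, begin at {q0}:
  [1] c ⇒ ∅ (Q stuck)

c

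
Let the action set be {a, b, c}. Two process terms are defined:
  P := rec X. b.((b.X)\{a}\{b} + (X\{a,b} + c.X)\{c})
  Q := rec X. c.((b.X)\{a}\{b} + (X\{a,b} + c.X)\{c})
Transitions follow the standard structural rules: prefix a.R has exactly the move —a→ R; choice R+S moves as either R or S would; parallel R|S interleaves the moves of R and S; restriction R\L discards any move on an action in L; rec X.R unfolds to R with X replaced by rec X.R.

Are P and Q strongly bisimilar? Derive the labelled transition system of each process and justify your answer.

NO

P's transition system — 2 states:
  p0 = rec X. b.((b.X)\{a}\{b} + (X\{a,b} + c.X)\{c}) → -b-> p1
  p1 = (b.(rec X. b.((b.X)\{a}\{b} + (X\{a,b} + c.X)\{c})))\{a}\{b} + ((rec X. b.((b.X)\{a}\{b} + (X\{a,b} + c.X)\{c}))\{a,b} + c.(rec X. b.((b.X)\{a}\{b} + (X\{a,b} + c.X)\{c})))\{c} → deadlocked
Q's transition system — 2 states:
  q0 = rec X. c.((b.X)\{a}\{b} + (X\{a,b} + c.X)\{c}) → -c-> q1
  q1 = (b.(rec X. c.((b.X)\{a}\{b} + (X\{a,b} + c.X)\{c})))\{a}\{b} + ((rec X. c.((b.X)\{a}\{b} + (X\{a,b} + c.X)\{c}))\{a,b} + c.(rec X. c.((b.X)\{a}\{b} + (X\{a,b} + c.X)\{c})))\{c} → deadlocked
Coarsest stable partition (strong bisimilarity classes):
  B0 = {p0}
  B1 = {p1, q1}
  B2 = {q0}
p0 ∈ B0, q0 ∈ B2 → different blocks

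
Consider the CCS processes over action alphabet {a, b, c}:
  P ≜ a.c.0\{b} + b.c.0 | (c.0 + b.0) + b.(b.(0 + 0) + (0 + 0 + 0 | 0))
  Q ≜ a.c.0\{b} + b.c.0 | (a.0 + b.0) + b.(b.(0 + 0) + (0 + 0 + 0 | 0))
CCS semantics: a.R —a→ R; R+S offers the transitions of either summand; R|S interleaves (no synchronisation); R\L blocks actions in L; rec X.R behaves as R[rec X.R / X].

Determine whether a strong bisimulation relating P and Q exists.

NO

P's transition system — 10 states:
  s0 = a.c.0\{b} + b.c.0 | (c.0 + b.0) + b.(b.(0 + 0) + (0 + 0 + 0 | 0)) ⊢ --a--▸ s1, --b--▸ s2, --b--▸ s3, --b--▸ s4, --c--▸ s3
  s1 = c.0\{b} ⊢ --c--▸ s5
  s2 = b.(0 + 0) + (0 + 0 + 0 | 0) ⊢ --b--▸ s6
  s3 = b.c.0 | 0 ⊢ --b--▸ s7
  s4 = c.0 | (c.0 + b.0) ⊢ --b--▸ s7, --c--▸ s7, --c--▸ s8
  s5 = 0\{b} ⊢ stopped
  s6 = 0 + 0 ⊢ stopped
  s7 = c.0 | 0 ⊢ --c--▸ s9
  s8 = 0 | (c.0 + b.0) ⊢ --b--▸ s9, --c--▸ s9
  s9 = 0 | 0 ⊢ stopped
Q's transition system — 10 states:
  t0 = a.c.0\{b} + b.c.0 | (a.0 + b.0) + b.(b.(0 + 0) + (0 + 0 + 0 | 0)) ⊢ --a--▸ t1, --a--▸ t2, --b--▸ t1, --b--▸ t3, --b--▸ t4
  t1 = b.c.0 | 0 ⊢ --b--▸ t5
  t2 = c.0\{b} ⊢ --c--▸ t6
  t3 = b.(0 + 0) + (0 + 0 + 0 | 0) ⊢ --b--▸ t7
  t4 = c.0 | (a.0 + b.0) ⊢ --a--▸ t5, --b--▸ t5, --c--▸ t8
  t5 = c.0 | 0 ⊢ --c--▸ t9
  t6 = 0\{b} ⊢ stopped
  t7 = 0 + 0 ⊢ stopped
  t8 = 0 | (a.0 + b.0) ⊢ --a--▸ t9, --b--▸ t9
  t9 = 0 | 0 ⊢ stopped
Partition-refinement fixed point:
  B0 = {s0}
  B1 = {s4}
  B2 = {s8}
  B3 = {s5, s6, s9, t6, t7, t9}
  B4 = {s1, s7, t2, t5}
  B5 = {s3, t1}
  B6 = {s2, t3}
  B7 = {t0}
  B8 = {t4}
  B9 = {t8}
s0 ∈ B0, t0 ∈ B7 → different blocks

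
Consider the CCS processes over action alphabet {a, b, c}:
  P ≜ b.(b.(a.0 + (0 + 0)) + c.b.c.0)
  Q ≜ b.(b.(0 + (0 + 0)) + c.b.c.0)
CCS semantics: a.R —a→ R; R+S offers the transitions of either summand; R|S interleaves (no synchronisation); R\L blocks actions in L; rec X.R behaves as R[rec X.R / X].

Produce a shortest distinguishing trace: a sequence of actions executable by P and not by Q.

bba

Reachable graph of P (6 states):
  u0 = b.(b.(a.0 + (0 + 0)) + c.b.c.0) | --b--▸ u1
  u1 = b.(a.0 + (0 + 0)) + c.b.c.0 | --b--▸ u2, --c--▸ u3
  u2 = a.0 + (0 + 0) | --a--▸ u4
  u3 = b.c.0 | --b--▸ u5
  u4 = 0 | ·
  u5 = c.0 | --c--▸ u4
Reachable graph of Q (6 states):
  v0 = b.(b.(0 + (0 + 0)) + c.b.c.0) | --b--▸ v1
  v1 = b.(0 + (0 + 0)) + c.b.c.0 | --b--▸ v2, --c--▸ v3
  v2 = 0 + (0 + 0) | ·
  v3 = b.c.0 | --b--▸ v4
  v4 = c.0 | --c--▸ v5
  v5 = 0 | ·
Executing bba from P (initial set {u0}):
  step 1 (b): {u1}
  step 2 (b): {u2}
  step 3 (a): {u4}
  — P admits the full trace.
Executing bba from Q (initial set {v0}):
  step 1 (b): {v1}
  step 2 (b): {v2}
  step 3 (a): ∅ (Q stuck)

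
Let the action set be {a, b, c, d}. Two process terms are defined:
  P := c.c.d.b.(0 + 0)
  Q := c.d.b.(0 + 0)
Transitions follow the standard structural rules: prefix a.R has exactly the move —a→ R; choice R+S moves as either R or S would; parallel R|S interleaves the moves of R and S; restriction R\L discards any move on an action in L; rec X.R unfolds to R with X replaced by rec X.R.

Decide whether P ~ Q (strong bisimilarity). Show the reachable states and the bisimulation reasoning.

LTS(P): 5 reachable states
  p0 = c.c.d.b.(0 + 0) | -c-> p1
  p1 = c.d.b.(0 + 0) | -c-> p2
  p2 = d.b.(0 + 0) | -d-> p3
  p3 = b.(0 + 0) | -b-> p4
  p4 = 0 + 0 | ·
LTS(Q): 4 reachable states
  q0 = c.d.b.(0 + 0) | -c-> q1
  q1 = d.b.(0 + 0) | -d-> q2
  q2 = b.(0 + 0) | -b-> q3
  q3 = 0 + 0 | ·
Partition-refinement fixed point:
  B0 = {p0}
  B1 = {p1, q0}
  B2 = {p2, q1}
  B3 = {p3, q2}
  B4 = {p4, q3}
p0 ∈ B0, q0 ∈ B1 → different blocks

P ≁ Q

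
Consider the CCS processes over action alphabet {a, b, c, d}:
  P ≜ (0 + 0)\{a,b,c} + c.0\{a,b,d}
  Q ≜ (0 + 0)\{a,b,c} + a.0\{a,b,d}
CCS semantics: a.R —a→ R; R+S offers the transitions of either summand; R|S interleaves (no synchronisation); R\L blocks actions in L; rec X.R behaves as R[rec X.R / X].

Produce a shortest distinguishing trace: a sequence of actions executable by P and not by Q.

c

Reachable graph of P (2 states):
  m0 = (0 + 0)\{a,b,c} + c.0\{a,b,d} ⊢ --c--▸ m1
  m1 = 0\{a,b,d} ⊢ ·
Reachable graph of Q (2 states):
  n0 = (0 + 0)\{a,b,c} + a.0\{a,b,d} ⊢ --a--▸ n1
  n1 = 0\{a,b,d} ⊢ ·
Run σ = ⟨c⟩ on P: start {m0}
  after c @ step 1: {m1}
  ✓ P
Run σ = ⟨c⟩ on Q: start {n0}
  after c @ step 1: ∅  — Q cannot continue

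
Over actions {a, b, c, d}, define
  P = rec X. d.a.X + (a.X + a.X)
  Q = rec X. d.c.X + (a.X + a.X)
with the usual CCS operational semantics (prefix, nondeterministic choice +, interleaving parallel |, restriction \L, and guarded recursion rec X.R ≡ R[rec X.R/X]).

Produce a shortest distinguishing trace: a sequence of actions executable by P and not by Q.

Reachable graph of P (2 states):
  p0 = rec X. d.a.X + (a.X + a.X) → --a--▸ p0, --d--▸ p1
  p1 = a.(rec X. d.a.X + (a.X + a.X)) → --a--▸ p0
Reachable graph of Q (2 states):
  q0 = rec X. d.c.X + (a.X + a.X) → --a--▸ q0, --d--▸ q1
  q1 = c.(rec X. d.c.X + (a.X + a.X)) → --c--▸ q0
Run σ = ⟨da⟩ on P: start {p0}
  [1] d ⇒ {p1}
  [2] a ⇒ {p0}
  — P admits the full trace.
Run σ = ⟨da⟩ on Q: start {q0}
  [1] d ⇒ {q1}
  [2] a ⇒ ∅  — Q cannot continue

da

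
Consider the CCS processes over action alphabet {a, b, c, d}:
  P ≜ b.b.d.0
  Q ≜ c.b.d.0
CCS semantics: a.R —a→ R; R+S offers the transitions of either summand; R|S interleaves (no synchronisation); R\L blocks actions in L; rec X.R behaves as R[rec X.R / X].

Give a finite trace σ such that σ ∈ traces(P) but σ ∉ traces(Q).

LTS(P): 4 reachable states
  m0 = b.b.d.0 has moves —b→ m1
  m1 = b.d.0 has moves —b→ m2
  m2 = d.0 has moves —d→ m3
  m3 = 0 has moves stopped
LTS(Q): 4 reachable states
  n0 = c.b.d.0 has moves —c→ n1
  n1 = b.d.0 has moves —b→ n2
  n2 = d.0 has moves —d→ n3
  n3 = 0 has moves stopped
Run σ = ⟨b⟩ on P: start {m0}
  [1] b ⇒ {m1}
  P completes σ.
Run σ = ⟨b⟩ on Q: start {n0}
  [1] b ⇒ ∅ (Q stuck)

b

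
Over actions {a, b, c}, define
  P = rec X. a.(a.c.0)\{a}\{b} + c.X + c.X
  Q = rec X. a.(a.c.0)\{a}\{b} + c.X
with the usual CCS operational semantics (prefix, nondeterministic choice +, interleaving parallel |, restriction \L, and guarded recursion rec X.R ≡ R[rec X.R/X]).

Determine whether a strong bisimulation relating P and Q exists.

LTS(P): 2 reachable states
  s0 = rec X. a.(a.c.0)\{a}\{b} + c.X + c.X → ··a··> s1, ··c··> s0
  s1 = (a.c.0)\{a}\{b} → stopped
LTS(Q): 2 reachable states
  t0 = rec X. a.(a.c.0)\{a}\{b} + c.X → ··a··> t1, ··c··> t0
  t1 = (a.c.0)\{a}\{b} → stopped
Partition-refinement fixed point:
  B0 = {s0, t0}
  B1 = {s1, t1}
s0 ∈ B0, t0 ∈ B0 → same block

bisimilar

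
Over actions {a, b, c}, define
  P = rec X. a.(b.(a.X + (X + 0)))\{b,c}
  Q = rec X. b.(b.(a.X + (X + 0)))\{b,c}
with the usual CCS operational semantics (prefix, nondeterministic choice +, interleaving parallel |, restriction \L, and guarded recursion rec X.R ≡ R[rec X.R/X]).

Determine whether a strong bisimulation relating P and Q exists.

P ≁ Q

Reachable graph of P (2 states):
  p0 = rec X. a.(b.(a.X + (X + 0)))\{b,c} has moves -a-> p1
  p1 = (b.(a.(rec X. a.(b.(a.X + (X + 0)))\{b,c}) + ((rec X. a.(b.(a.X + (X + 0)))\{b,c}) + 0)))\{b,c} has moves stopped
Reachable graph of Q (2 states):
  q0 = rec X. b.(b.(a.X + (X + 0)))\{b,c} has moves -b-> q1
  q1 = (b.(a.(rec X. b.(b.(a.X + (X + 0)))\{b,c}) + ((rec X. b.(b.(a.X + (X + 0)))\{b,c}) + 0)))\{b,c} has moves stopped
Partition-refinement fixed point:
  B0 = {p0}
  B1 = {p1, q1}
  B2 = {q0}
p0 ∈ B0, q0 ∈ B2 → different blocks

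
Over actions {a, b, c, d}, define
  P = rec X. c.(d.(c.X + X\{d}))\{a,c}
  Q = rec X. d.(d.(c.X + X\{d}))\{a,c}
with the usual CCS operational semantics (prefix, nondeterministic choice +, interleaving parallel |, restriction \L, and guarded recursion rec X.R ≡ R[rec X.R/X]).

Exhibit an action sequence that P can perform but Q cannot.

P's transition system — 3 states:
  p0 = rec X. c.(d.(c.X + X\{d}))\{a,c} | =c=> p1
  p1 = (d.(c.(rec X. c.(d.(c.X + X\{d}))\{a,c}) + (rec X. c.(d.(c.X + X\{d}))\{a,c})\{d}))\{a,c} | =d=> p2
  p2 = (c.(rec X. c.(d.(c.X + X\{d}))\{a,c}) + (rec X. c.(d.(c.X + X\{d}))\{a,c})\{d})\{a,c} | ∅
Q's transition system — 3 states:
  q0 = rec X. d.(d.(c.X + X\{d}))\{a,c} | =d=> q1
  q1 = (d.(c.(rec X. d.(d.(c.X + X\{d}))\{a,c}) + (rec X. d.(d.(c.X + X\{d}))\{a,c})\{d}))\{a,c} | =d=> q2
  q2 = (c.(rec X. d.(d.(c.X + X\{d}))\{a,c}) + (rec X. d.(d.(c.X + X\{d}))\{a,c})\{d})\{a,c} | ∅
Run σ = ⟨c⟩ on P: start {p0}
  step 1 (c): {p1}
  ✓ P
Run σ = ⟨c⟩ on Q: start {q0}
  step 1 (c): ∅ (Q stuck)

c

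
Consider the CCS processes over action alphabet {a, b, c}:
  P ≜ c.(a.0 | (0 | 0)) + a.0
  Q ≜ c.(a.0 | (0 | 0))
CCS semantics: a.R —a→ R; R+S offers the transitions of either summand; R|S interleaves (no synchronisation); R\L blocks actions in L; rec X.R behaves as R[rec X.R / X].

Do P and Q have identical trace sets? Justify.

traces(P) ≠ traces(Q) — witness ⟨a⟩

LTS(P): 4 reachable states
  m0 = c.(a.0 | (0 | 0)) + a.0 | —a→ m1, —c→ m2
  m1 = 0 | deadlocked
  m2 = a.0 | (0 | 0) | —a→ m3
  m3 = 0 | (0 | 0) | deadlocked
LTS(Q): 3 reachable states
  n0 = c.(a.0 | (0 | 0)) | —c→ n1
  n1 = a.0 | (0 | 0) | —a→ n2
  n2 = 0 | (0 | 0) | deadlocked
Run σ = ⟨a⟩ on P: start {m0}
  [1] a ⇒ {m1}
  P completes σ.
Run σ = ⟨a⟩ on Q: start {n0}
  [1] a ⇒ no successor for Q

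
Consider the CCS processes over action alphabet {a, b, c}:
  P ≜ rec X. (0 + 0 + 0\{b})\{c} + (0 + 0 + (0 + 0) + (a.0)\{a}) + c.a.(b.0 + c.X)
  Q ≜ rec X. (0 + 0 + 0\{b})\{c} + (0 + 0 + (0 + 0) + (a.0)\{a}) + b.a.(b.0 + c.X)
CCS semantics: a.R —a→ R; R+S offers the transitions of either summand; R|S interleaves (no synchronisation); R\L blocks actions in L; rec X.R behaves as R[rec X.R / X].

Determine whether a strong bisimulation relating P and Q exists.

not bisimilar

LTS(P): 4 reachable states
  m0 = rec X. (0 + 0 + 0\{b})\{c} + (0 + 0 + (0 + 0) + (a.0)\{a}) + c.a.(b.0 + c.X) has moves -c-> m1
  m1 = a.(b.0 + c.(rec X. (0 + 0 + 0\{b})\{c} + (0 + 0 + (0 + 0) + (a.0)\{a}) + c.a.(b.0 + c.X))) has moves -a-> m2
  m2 = b.0 + c.(rec X. (0 + 0 + 0\{b})\{c} + (0 + 0 + (0 + 0) + (a.0)\{a}) + c.a.(b.0 + c.X)) has moves -b-> m3, -c-> m0
  m3 = 0 has moves stopped
LTS(Q): 4 reachable states
  n0 = rec X. (0 + 0 + 0\{b})\{c} + (0 + 0 + (0 + 0) + (a.0)\{a}) + b.a.(b.0 + c.X) has moves -b-> n1
  n1 = a.(b.0 + c.(rec X. (0 + 0 + 0\{b})\{c} + (0 + 0 + (0 + 0) + (a.0)\{a}) + b.a.(b.0 + c.X))) has moves -a-> n2
  n2 = b.0 + c.(rec X. (0 + 0 + 0\{b})\{c} + (0 + 0 + (0 + 0) + (a.0)\{a}) + b.a.(b.0 + c.X)) has moves -b-> n3, -c-> n0
  n3 = 0 has moves stopped
Bisimilarity quotient blocks:
  B0 = {m0}
  B1 = {m1}
  B2 = {m2}
  B3 = {m3, n3}
  B4 = {n0}
  B5 = {n1}
  B6 = {n2}
m0 ∈ B0, n0 ∈ B4 → different blocks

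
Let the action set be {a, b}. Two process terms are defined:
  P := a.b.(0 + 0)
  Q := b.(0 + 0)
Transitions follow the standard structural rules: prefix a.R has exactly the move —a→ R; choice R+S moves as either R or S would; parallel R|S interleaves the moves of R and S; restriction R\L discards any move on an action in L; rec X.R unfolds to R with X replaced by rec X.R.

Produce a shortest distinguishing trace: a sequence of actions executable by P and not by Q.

LTS(P): 3 reachable states
  s0 = a.b.(0 + 0) :: ··a··> s1
  s1 = b.(0 + 0) :: ··b··> s2
  s2 = 0 + 0 :: ∅
LTS(Q): 2 reachable states
  t0 = b.(0 + 0) :: ··b··> t1
  t1 = 0 + 0 :: ∅
Trace ⟨a⟩ through P, begin at {s0}:
  after a @ step 1: {s1}
  ✓ P
Trace ⟨a⟩ through Q, begin at {t0}:
  after a @ step 1: ∅ (Q stuck)

a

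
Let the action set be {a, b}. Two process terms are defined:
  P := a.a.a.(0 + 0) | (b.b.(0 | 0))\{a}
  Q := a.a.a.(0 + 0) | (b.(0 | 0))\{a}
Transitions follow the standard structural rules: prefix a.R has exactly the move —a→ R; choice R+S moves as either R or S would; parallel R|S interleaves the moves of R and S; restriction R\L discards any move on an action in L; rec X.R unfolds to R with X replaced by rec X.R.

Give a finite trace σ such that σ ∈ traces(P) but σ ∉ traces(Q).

bb

LTS(P): 12 reachable states
  m0 = a.a.a.(0 + 0) | (b.b.(0 | 0))\{a} has moves =a=> m1, =b=> m2
  m1 = a.a.(0 + 0) | (b.b.(0 | 0))\{a} has moves =a=> m3, =b=> m4
  m2 = a.a.a.(0 + 0) | (b.(0 | 0))\{a} has moves =a=> m4, =b=> m5
  m3 = a.(0 + 0) | (b.b.(0 | 0))\{a} has moves =a=> m6, =b=> m7
  m4 = a.a.(0 + 0) | (b.(0 | 0))\{a} has moves =a=> m7, =b=> m8
  m5 = a.a.a.(0 + 0) | (0 | 0)\{a} has moves =a=> m8
  m6 = (0 + 0) | (b.b.(0 | 0))\{a} has moves =b=> m9
  m7 = a.(0 + 0) | (b.(0 | 0))\{a} has moves =a=> m9, =b=> m10
  m8 = a.a.(0 + 0) | (0 | 0)\{a} has moves =a=> m10
  m9 = (0 + 0) | (b.(0 | 0))\{a} has moves =b=> m11
  m10 = a.(0 + 0) | (0 | 0)\{a} has moves =a=> m11
  m11 = (0 + 0) | (0 | 0)\{a} has moves deadlocked
LTS(Q): 8 reachable states
  n0 = a.a.a.(0 + 0) | (b.(0 | 0))\{a} has moves =a=> n1, =b=> n2
  n1 = a.a.(0 + 0) | (b.(0 | 0))\{a} has moves =a=> n3, =b=> n4
  n2 = a.a.a.(0 + 0) | (0 | 0)\{a} has moves =a=> n4
  n3 = a.(0 + 0) | (b.(0 | 0))\{a} has moves =a=> n5, =b=> n6
  n4 = a.a.(0 + 0) | (0 | 0)\{a} has moves =a=> n6
  n5 = (0 + 0) | (b.(0 | 0))\{a} has moves =b=> n7
  n6 = a.(0 + 0) | (0 | 0)\{a} has moves =a=> n7
  n7 = (0 + 0) | (0 | 0)\{a} has moves deadlocked
Run σ = ⟨bb⟩ on P: start {m0}
  step 1 (b): {m2}
  step 2 (b): {m5}
  ✓ P
Run σ = ⟨bb⟩ on Q: start {n0}
  step 1 (b): {n2}
  step 2 (b): no successor for Q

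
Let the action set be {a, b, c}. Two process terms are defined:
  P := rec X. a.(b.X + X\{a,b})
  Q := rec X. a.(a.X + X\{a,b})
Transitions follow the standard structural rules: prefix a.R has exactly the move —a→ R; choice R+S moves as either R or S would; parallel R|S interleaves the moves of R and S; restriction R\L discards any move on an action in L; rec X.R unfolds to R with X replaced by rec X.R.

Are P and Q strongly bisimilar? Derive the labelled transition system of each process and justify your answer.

NO

LTS(P): 2 reachable states
  p0 = rec X. a.(b.X + X\{a,b}) :: =a=> p1
  p1 = b.(rec X. a.(b.X + X\{a,b})) + (rec X. a.(b.X + X\{a,b}))\{a,b} :: =b=> p0
LTS(Q): 2 reachable states
  q0 = rec X. a.(a.X + X\{a,b}) :: =a=> q1
  q1 = a.(rec X. a.(a.X + X\{a,b})) + (rec X. a.(a.X + X\{a,b}))\{a,b} :: =a=> q0
Bisimilarity quotient blocks:
  B0 = {p0}
  B1 = {p1}
  B2 = {q0, q1}
p0 ∈ B0, q0 ∈ B2 → different blocks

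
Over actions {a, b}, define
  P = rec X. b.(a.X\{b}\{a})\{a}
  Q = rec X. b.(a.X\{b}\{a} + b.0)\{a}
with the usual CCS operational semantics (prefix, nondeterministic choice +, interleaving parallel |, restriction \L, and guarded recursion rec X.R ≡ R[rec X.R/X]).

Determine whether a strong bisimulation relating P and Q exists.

P ≁ Q

P's transition system — 2 states:
  u0 = rec X. b.(a.X\{b}\{a})\{a} :: =b=> u1
  u1 = (a.(rec X. b.(a.X\{b}\{a})\{a})\{b}\{a})\{a} :: ∅
Q's transition system — 3 states:
  v0 = rec X. b.(a.X\{b}\{a} + b.0)\{a} :: =b=> v1
  v1 = (a.(rec X. b.(a.X\{b}\{a} + b.0)\{a})\{b}\{a} + b.0)\{a} :: =b=> v2
  v2 = 0\{a} :: ∅
Partition-refinement fixed point:
  B0 = {u0, v1}
  B1 = {u1, v2}
  B2 = {v0}
u0 ∈ B0, v0 ∈ B2 → different blocks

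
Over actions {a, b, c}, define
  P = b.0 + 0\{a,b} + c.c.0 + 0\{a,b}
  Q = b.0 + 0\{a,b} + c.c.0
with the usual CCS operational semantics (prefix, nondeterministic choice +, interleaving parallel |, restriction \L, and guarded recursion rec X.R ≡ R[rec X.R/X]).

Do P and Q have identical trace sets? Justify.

YES

Reachable graph of P (3 states):
  s0 = b.0 + 0\{a,b} + c.c.0 + 0\{a,b} | -b-> s1, -c-> s2
  s1 = 0 | (no moves)
  s2 = c.0 | -c-> s1
Reachable graph of Q (3 states):
  t0 = b.0 + 0\{a,b} + c.c.0 | -b-> t1, -c-> t2
  t1 = 0 | (no moves)
  t2 = c.0 | -c-> t1
Bisimilarity quotient blocks:
  B0 = {s0, t0}
  B1 = {s2, t2}
  B2 = {s1, t1}
s0 ∈ B0, t0 ∈ B0 → same block
Bisimilar ⇒ trace-equivalent.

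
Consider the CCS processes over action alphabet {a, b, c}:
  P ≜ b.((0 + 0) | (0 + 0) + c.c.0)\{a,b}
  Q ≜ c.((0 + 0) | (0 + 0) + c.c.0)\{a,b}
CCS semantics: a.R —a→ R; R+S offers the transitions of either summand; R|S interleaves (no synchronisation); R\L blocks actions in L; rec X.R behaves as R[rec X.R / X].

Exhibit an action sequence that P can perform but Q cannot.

P's transition system — 4 states:
  s0 = b.((0 + 0) | (0 + 0) + c.c.0)\{a,b} ⊢ ··b··> s1
  s1 = ((0 + 0) | (0 + 0) + c.c.0)\{a,b} ⊢ ··c··> s2
  s2 = (c.0)\{a,b} ⊢ ··c··> s3
  s3 = 0\{a,b} ⊢ ∅
Q's transition system — 4 states:
  t0 = c.((0 + 0) | (0 + 0) + c.c.0)\{a,b} ⊢ ··c··> t1
  t1 = ((0 + 0) | (0 + 0) + c.c.0)\{a,b} ⊢ ··c··> t2
  t2 = (c.0)\{a,b} ⊢ ··c··> t3
  t3 = 0\{a,b} ⊢ ∅
Run σ = ⟨b⟩ on P: start {s0}
  step 1 (b): {s1}
  ✓ P
Run σ = ⟨b⟩ on Q: start {t0}
  step 1 (b): ∅  — Q cannot continue

b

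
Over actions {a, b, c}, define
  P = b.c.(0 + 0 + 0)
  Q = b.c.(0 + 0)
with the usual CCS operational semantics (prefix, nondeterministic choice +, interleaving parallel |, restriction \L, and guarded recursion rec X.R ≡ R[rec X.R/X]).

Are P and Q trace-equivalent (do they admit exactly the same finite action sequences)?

P's transition system — 3 states:
  s0 = b.c.(0 + 0 + 0) ⊢ =b=> s1
  s1 = c.(0 + 0 + 0) ⊢ =c=> s2
  s2 = 0 + 0 + 0 ⊢ stopped
Q's transition system — 3 states:
  t0 = b.c.(0 + 0) ⊢ =b=> t1
  t1 = c.(0 + 0) ⊢ =c=> t2
  t2 = 0 + 0 ⊢ stopped
Partition-refinement fixed point:
  B0 = {s0, t0}
  B1 = {s1, t1}
  B2 = {s2, t2}
s0 ∈ B0, t0 ∈ B0 → same block
Bisimilar ⇒ trace-equivalent.

trace-equivalent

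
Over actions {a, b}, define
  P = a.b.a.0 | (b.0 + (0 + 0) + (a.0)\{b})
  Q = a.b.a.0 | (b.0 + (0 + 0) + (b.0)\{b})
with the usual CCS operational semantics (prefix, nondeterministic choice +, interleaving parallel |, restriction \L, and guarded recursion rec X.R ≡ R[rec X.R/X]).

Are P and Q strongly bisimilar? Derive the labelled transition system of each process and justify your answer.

Reachable graph of P (12 states):
  u0 = a.b.a.0 | (b.0 + (0 + 0) + (a.0)\{b}) :: =a=> u1, =a=> u2, =b=> u3
  u1 = a.b.a.0 | 0\{b} :: =a=> u4
  u2 = b.a.0 | (b.0 + (0 + 0) + (a.0)\{b}) :: =a=> u4, =b=> u5, =b=> u6
  u3 = a.b.a.0 | 0 :: =a=> u6
  u4 = b.a.0 | 0\{b} :: =b=> u7
  u5 = a.0 | (b.0 + (0 + 0) + (a.0)\{b}) :: =a=> u7, =a=> u8, =b=> u9
  u6 = b.a.0 | 0 :: =b=> u9
  u7 = a.0 | 0\{b} :: =a=> u10
  u8 = 0 | (b.0 + (0 + 0) + (a.0)\{b}) :: =a=> u10, =b=> u11
  u9 = a.0 | 0 :: =a=> u11
  u10 = 0 | 0\{b} :: (no moves)
  u11 = 0 | 0 :: (no moves)
Reachable graph of Q (8 states):
  v0 = a.b.a.0 | (b.0 + (0 + 0) + (b.0)\{b}) :: =a=> v1, =b=> v2
  v1 = b.a.0 | (b.0 + (0 + 0) + (b.0)\{b}) :: =b=> v3, =b=> v4
  v2 = a.b.a.0 | 0 :: =a=> v4
  v3 = a.0 | (b.0 + (0 + 0) + (b.0)\{b}) :: =a=> v5, =b=> v6
  v4 = b.a.0 | 0 :: =b=> v6
  v5 = 0 | (b.0 + (0 + 0) + (b.0)\{b}) :: =b=> v7
  v6 = a.0 | 0 :: =a=> v7
  v7 = 0 | 0 :: (no moves)
Coarsest stable partition (strong bisimilarity classes):
  B0 = {u0}
  B1 = {u1, u3, v2}
  B2 = {u4, u6, v4}
  B3 = {u7, u9, v6}
  B4 = {u10, u11, v7}
  B5 = {u2}
  B6 = {u5}
  B7 = {u8}
  B8 = {v0}
  B9 = {v1}
  B10 = {v3}
  B11 = {v5}
u0 ∈ B0, v0 ∈ B8 → different blocks

P ≁ Q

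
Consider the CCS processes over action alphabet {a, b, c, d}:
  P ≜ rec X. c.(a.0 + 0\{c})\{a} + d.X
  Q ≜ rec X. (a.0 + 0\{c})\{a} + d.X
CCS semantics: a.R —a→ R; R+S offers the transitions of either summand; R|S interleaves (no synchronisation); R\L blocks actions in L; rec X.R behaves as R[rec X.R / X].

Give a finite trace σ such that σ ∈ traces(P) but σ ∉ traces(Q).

P's transition system — 2 states:
  p0 = rec X. c.(a.0 + 0\{c})\{a} + d.X | =c=> p1, =d=> p0
  p1 = (a.0 + 0\{c})\{a} | ·
Q's transition system — 1 states:
  q0 = rec X. (a.0 + 0\{c})\{a} + d.X | =d=> q0
Run σ = ⟨c⟩ on P: start {p0}
  step 1 (c): {p1}
  P completes σ.
Run σ = ⟨c⟩ on Q: start {q0}
  step 1 (c): ∅  — Q cannot continue

c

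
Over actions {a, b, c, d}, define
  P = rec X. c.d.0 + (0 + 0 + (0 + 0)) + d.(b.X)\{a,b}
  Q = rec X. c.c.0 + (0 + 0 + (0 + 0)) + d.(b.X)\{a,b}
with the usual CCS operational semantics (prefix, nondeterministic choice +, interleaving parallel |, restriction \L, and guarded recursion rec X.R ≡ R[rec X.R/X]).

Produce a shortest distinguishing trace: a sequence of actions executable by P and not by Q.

LTS(P): 4 reachable states
  m0 = rec X. c.d.0 + (0 + 0 + (0 + 0)) + d.(b.X)\{a,b} | --c--▸ m1, --d--▸ m2
  m1 = d.0 | --d--▸ m3
  m2 = (b.(rec X. c.d.0 + (0 + 0 + (0 + 0)) + d.(b.X)\{a,b}))\{a,b} | stopped
  m3 = 0 | stopped
LTS(Q): 4 reachable states
  n0 = rec X. c.c.0 + (0 + 0 + (0 + 0)) + d.(b.X)\{a,b} | --c--▸ n1, --d--▸ n2
  n1 = c.0 | --c--▸ n3
  n2 = (b.(rec X. c.c.0 + (0 + 0 + (0 + 0)) + d.(b.X)\{a,b}))\{a,b} | stopped
  n3 = 0 | stopped
Executing cd from P (initial set {m0}):
  [1] c ⇒ {m1}
  [2] d ⇒ {m3}
  ✓ P
Executing cd from Q (initial set {n0}):
  [1] c ⇒ {n1}
  [2] d ⇒ no successor for Q

cd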